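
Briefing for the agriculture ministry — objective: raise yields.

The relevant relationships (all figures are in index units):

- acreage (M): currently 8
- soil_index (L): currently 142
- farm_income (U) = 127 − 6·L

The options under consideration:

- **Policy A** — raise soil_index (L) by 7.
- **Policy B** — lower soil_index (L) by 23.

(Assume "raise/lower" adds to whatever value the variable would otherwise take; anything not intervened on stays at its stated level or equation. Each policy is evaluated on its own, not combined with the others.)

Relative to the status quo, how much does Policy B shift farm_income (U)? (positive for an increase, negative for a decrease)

Baseline:
  L = 142
  U = 127 − 6·142 = -725
Policy B (L − 23):
  L = 142 − 23 = 119
  U = 127 − 6·119 = -587
Change in U: -587 − (-725) = 138

138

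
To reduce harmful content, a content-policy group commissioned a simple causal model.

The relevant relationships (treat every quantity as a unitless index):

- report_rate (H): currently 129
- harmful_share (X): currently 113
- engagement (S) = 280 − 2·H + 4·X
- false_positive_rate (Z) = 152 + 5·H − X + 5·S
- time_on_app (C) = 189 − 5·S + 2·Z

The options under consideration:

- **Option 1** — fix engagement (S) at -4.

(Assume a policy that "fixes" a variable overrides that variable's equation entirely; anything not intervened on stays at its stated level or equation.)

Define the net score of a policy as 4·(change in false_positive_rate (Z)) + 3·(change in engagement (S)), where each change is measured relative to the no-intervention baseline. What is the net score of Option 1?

-10994

Baseline:
  H = 129
  X = 113
  S = 280 − 2·129 + 4·113 = 474
  Z = 152 + 5·129 − 113 + 5·474 = 3054
Option 1 (S := -4):
  H = 129
  X = 113
  S = -4
  Z = 152 + 5·129 − 113 + 5·(-4) = 664
ΔZ = 664 − 3054 = -2390; ΔS = -4 − 474 = -478
Score = 4·(-2390) + 3·(-478) = -10994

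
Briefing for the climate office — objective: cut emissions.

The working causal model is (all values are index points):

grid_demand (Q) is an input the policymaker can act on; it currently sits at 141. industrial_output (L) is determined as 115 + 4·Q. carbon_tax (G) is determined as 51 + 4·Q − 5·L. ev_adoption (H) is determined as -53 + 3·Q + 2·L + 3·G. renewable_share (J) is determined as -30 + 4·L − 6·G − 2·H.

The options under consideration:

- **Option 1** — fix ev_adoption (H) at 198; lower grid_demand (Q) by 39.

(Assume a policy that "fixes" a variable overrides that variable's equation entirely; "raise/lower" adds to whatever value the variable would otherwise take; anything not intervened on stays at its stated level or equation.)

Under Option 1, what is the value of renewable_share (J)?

14602

Option 1 (H := 198, Q − 39):
  Q = 141 − 39 = 102
  L = 115 + 4·102 = 523
  G = 51 + 4·102 − 5·523 = -2156
  H = 198
  J = -30 + 4·523 − 6·(-2156) − 2·198 = 14602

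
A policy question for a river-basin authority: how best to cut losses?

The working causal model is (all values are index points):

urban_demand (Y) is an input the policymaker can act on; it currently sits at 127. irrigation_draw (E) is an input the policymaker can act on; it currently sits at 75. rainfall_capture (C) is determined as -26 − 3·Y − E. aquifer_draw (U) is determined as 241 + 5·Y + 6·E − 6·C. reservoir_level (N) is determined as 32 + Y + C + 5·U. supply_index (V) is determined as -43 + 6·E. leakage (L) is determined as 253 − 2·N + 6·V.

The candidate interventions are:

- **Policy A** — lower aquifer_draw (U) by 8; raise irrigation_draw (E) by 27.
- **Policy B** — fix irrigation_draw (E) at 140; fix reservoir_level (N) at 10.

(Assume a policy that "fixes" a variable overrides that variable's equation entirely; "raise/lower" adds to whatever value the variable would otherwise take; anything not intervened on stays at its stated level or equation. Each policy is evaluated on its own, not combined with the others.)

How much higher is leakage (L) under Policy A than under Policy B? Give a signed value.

-45988

Policy A (U − 8, E + 27):
  Y = 127
  E = 75 + 27 = 102
  C = -26 − 3·127 − 102 = -509
  U = 241 + 5·127 + 6·102 − 6·(-509) (−8 from intervention) = 4534
  N = 32 + 127 + (-509) + 5·4534 = 22320
  V = -43 + 6·102 = 569
  L = 253 − 2·22320 + 6·569 = -40973
Policy B (E := 140, N := 10):
  Y = 127
  E = 140
  C = -26 − 3·127 − 140 = -547
  U = 241 + 5·127 + 6·140 − 6·(-547) = 4998
  N = 10
  V = -43 + 6·140 = 797
  L = 253 − 2·10 + 6·797 = 5015
L: -40973 − 5015 = -45988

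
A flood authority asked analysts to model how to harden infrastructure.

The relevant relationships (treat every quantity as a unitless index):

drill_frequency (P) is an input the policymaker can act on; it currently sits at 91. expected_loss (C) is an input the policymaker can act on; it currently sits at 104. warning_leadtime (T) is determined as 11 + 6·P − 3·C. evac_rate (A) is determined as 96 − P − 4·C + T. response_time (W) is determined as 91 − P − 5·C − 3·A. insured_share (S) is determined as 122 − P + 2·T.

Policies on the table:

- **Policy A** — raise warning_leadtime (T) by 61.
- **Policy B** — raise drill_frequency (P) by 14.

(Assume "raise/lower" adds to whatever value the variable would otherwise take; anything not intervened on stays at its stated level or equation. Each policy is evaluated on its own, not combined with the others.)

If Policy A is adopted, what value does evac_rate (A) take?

Policy A (T + 61):
  P = 91
  C = 104
  T = 11 + 6·91 − 3·104 (+61 from intervention) = 306
  A = 96 − 91 − 4·104 + 306 = -105

-105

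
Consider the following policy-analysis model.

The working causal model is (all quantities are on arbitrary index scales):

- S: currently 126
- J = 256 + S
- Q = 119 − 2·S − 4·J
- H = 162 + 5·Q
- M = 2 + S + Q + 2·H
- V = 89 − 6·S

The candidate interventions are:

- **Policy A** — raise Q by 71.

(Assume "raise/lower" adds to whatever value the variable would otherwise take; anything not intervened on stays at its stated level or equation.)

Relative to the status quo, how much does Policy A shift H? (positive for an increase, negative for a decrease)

355

Baseline:
  S = 126
  J = 256 + 126 = 382
  Q = 119 − 2·126 − 4·382 = -1661
  H = 162 + 5·(-1661) = -8143
Policy A (Q + 71):
  S = 126
  J = 256 + 126 = 382
  Q = 119 − 2·126 − 4·382 (+71 from intervention) = -1590
  H = 162 + 5·(-1590) = -7788
Change in H: -7788 − (-8143) = 355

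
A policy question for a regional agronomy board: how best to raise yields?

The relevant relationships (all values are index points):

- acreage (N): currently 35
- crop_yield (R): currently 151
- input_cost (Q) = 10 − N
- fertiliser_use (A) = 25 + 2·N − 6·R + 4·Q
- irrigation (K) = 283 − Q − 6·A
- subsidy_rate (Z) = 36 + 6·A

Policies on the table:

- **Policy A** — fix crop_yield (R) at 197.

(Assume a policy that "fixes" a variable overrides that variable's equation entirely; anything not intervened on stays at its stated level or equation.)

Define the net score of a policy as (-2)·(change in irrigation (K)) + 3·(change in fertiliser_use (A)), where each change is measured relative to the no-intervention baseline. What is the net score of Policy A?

Baseline:
  N = 35
  R = 151
  Q = 10 − 35 = -25
  A = 25 + 2·35 − 6·151 + 4·(-25) = -911
  K = 283 − (-25) − 6·(-911) = 5774
Policy A (R := 197):
  N = 35
  R = 197
  Q = 10 − 35 = -25
  A = 25 + 2·35 − 6·197 + 4·(-25) = -1187
  K = 283 − (-25) − 6·(-1187) = 7430
ΔK = 7430 − 5774 = 1656; ΔA = -1187 − (-911) = -276
Score = (-2)·1656 + 3·(-276) = -4140

-4140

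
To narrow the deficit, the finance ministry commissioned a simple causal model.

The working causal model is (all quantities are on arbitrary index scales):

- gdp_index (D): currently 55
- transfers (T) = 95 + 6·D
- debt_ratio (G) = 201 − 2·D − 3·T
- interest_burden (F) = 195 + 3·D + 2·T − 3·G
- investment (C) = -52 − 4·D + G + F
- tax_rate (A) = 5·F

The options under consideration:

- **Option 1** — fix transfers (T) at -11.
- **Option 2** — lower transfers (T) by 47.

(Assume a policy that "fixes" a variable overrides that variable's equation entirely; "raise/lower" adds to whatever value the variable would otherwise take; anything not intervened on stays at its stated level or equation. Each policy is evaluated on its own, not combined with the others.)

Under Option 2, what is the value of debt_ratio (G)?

-1043

Option 2 (T − 47):
  D = 55
  T = 95 + 6·55 (−47 from intervention) = 378
  G = 201 − 2·55 − 3·378 = -1043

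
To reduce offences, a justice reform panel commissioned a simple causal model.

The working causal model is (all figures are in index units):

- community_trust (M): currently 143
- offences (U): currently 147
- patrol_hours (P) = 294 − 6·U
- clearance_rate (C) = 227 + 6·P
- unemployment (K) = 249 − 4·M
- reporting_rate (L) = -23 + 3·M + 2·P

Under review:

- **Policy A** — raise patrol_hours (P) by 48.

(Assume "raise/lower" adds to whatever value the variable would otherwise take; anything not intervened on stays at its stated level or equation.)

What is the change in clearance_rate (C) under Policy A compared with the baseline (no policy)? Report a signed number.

Baseline:
  U = 147
  P = 294 − 6·147 = -588
  C = 227 + 6·(-588) = -3301
Policy A (P + 48):
  U = 147
  P = 294 − 6·147 (+48 from intervention) = -540
  C = 227 + 6·(-540) = -3013
Change in C: -3013 − (-3301) = 288

288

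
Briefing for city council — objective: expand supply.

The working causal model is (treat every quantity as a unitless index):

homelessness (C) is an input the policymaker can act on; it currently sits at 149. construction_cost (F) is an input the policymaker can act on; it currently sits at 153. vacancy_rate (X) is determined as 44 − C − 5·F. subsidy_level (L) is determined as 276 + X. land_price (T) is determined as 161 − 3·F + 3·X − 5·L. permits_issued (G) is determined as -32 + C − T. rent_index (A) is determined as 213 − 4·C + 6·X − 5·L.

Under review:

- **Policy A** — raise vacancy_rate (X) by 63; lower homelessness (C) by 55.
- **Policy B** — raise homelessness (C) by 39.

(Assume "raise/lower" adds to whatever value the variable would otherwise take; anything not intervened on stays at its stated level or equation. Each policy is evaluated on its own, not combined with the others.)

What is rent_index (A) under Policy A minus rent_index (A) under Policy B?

Policy A (X + 63, C − 55):
  C = 149 − 55 = 94
  F = 153
  X = 44 − 94 − 5·153 (+63 from intervention) = -752
  L = 276 + (-752) = -476
  A = 213 − 4·94 + 6·(-752) − 5·(-476) = -2295
Policy B (C + 39):
  C = 149 + 39 = 188
  F = 153
  X = 44 − 188 − 5·153 = -909
  L = 276 + (-909) = -633
  A = 213 − 4·188 + 6·(-909) − 5·(-633) = -2828
A: -2295 − (-2828) = 533

533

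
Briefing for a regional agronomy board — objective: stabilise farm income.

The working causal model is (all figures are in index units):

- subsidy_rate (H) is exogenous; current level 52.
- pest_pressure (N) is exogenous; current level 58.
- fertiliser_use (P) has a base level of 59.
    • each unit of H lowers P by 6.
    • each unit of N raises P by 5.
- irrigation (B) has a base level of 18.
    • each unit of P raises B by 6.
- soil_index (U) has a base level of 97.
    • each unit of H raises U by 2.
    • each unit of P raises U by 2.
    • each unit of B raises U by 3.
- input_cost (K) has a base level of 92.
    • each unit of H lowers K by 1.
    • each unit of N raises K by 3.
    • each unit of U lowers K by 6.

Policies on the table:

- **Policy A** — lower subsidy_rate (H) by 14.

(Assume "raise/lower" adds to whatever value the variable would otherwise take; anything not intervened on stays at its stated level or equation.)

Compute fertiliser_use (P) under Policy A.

121

Policy A (H − 14):
  H = 52 − 14 = 38
  N = 58
  P = 59 − 6·38 + 5·58 = 121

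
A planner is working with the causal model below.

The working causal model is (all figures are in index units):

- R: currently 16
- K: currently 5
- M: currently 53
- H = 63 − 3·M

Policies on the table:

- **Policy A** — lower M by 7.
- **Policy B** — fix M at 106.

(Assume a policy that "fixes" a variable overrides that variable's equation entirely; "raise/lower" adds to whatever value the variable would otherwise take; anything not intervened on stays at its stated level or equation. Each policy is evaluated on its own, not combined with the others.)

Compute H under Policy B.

Policy B (M := 106):
  M = 106
  H = 63 − 3·106 = -255

-255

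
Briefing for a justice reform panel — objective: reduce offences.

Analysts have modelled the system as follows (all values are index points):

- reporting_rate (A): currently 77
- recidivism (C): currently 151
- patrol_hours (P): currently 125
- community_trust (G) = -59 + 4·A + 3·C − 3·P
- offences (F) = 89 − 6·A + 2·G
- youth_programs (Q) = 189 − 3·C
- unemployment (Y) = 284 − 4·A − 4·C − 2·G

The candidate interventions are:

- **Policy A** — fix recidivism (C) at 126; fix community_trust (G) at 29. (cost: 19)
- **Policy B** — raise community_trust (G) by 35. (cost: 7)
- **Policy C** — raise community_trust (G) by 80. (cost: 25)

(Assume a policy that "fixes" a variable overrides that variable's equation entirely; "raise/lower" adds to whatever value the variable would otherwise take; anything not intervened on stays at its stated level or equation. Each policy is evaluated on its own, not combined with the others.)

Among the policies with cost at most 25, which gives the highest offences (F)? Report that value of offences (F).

441

Policy A (C := 126, G := 29):
  A = 77
  C = 126
  P = 125
  G = 29
  F = 89 − 6·77 + 2·29 = -315
Policy B (G + 35):
  A = 77
  C = 151
  P = 125
  G = -59 + 4·77 + 3·151 − 3·125 (+35 from intervention) = 362
  F = 89 − 6·77 + 2·362 = 351
Policy C (G + 80):
  A = 77
  C = 151
  P = 125
  G = -59 + 4·77 + 3·151 − 3·125 (+80 from intervention) = 407
  F = 89 − 6·77 + 2·407 = 441
Comparing — Policy A: F=-315, Policy B: F=351, Policy C: F=441. Highest is 441 (Policy C).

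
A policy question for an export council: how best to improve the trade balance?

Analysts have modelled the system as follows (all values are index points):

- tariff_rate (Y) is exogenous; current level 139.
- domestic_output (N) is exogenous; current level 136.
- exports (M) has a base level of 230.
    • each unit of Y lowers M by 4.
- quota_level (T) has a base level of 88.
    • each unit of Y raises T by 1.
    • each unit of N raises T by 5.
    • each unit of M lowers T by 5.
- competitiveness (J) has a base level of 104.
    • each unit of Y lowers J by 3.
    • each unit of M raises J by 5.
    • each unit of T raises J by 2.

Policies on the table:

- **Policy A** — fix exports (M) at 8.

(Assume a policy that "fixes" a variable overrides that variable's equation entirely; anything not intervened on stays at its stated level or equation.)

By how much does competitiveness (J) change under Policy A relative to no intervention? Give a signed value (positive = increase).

-1670

Baseline:
  Y = 139
  N = 136
  M = 230 − 4·139 = -326
  T = 88 + 139 + 5·136 − 5·(-326) = 2537
  J = 104 − 3·139 + 5·(-326) + 2·2537 = 3131
Policy A (M := 8):
  Y = 139
  N = 136
  M = 8
  T = 88 + 139 + 5·136 − 5·8 = 867
  J = 104 − 3·139 + 5·8 + 2·867 = 1461
Change in J: 1461 − 3131 = -1670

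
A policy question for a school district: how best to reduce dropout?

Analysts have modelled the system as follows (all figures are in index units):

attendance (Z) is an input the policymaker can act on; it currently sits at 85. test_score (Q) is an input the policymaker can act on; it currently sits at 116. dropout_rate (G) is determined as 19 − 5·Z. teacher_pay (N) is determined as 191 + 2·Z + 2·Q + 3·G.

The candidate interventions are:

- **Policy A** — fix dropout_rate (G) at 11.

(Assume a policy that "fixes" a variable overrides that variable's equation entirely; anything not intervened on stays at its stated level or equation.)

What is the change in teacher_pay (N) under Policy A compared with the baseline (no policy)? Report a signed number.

1251

Baseline:
  Z = 85
  Q = 116
  G = 19 − 5·85 = -406
  N = 191 + 2·85 + 2·116 + 3·(-406) = -625
Policy A (G := 11):
  Z = 85
  Q = 116
  G = 11
  N = 191 + 2·85 + 2·116 + 3·11 = 626
Change in N: 626 − (-625) = 1251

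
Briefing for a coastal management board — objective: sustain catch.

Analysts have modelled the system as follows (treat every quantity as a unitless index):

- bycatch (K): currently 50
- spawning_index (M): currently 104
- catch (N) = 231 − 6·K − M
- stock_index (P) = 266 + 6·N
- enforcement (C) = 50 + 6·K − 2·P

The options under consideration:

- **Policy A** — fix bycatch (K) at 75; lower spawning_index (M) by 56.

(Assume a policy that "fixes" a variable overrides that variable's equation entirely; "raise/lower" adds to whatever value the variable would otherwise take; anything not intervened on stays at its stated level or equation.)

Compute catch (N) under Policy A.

Policy A (K := 75, M − 56):
  K = 75
  M = 104 − 56 = 48
  N = 231 − 6·75 − 48 = -267

-267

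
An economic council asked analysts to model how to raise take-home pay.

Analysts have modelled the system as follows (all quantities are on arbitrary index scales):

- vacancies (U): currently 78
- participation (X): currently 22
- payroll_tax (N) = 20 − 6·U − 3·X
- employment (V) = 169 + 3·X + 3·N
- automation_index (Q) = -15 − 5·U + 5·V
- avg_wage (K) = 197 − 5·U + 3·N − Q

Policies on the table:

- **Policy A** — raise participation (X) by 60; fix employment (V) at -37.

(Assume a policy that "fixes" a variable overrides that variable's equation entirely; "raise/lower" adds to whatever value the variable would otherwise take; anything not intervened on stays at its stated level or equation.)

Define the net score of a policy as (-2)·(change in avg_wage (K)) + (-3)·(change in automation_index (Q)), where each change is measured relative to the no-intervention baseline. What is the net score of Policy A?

-5270

Baseline:
  U = 78
  X = 22
  N = 20 − 6·78 − 3·22 = -514
  V = 169 + 3·22 + 3·(-514) = -1307
  Q = -15 − 5·78 + 5·(-1307) = -6940
  K = 197 − 5·78 + 3·(-514) − (-6940) = 5205
Policy A (X + 60, V := -37):
  U = 78
  X = 22 + 60 = 82
  N = 20 − 6·78 − 3·82 = -694
  V = -37
  Q = -15 − 5·78 + 5·(-37) = -590
  K = 197 − 5·78 + 3·(-694) − (-590) = -1685
ΔK = -1685 − 5205 = -6890; ΔQ = -590 − (-6940) = 6350
Score = (-2)·(-6890) + (-3)·6350 = -5270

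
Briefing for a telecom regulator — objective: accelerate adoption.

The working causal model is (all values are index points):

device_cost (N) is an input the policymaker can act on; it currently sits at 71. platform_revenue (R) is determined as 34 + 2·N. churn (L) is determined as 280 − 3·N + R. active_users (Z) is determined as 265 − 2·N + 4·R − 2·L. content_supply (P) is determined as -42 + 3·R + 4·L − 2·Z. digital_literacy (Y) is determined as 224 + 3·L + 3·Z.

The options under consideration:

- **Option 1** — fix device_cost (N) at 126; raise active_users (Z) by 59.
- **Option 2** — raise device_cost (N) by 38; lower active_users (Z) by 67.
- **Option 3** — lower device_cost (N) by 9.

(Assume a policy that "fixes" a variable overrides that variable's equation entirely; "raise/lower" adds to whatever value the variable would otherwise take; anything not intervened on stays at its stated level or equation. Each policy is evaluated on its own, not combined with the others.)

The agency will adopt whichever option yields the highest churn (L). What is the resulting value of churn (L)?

Option 1 (N := 126, Z + 59):
  N = 126
  R = 34 + 2·126 = 286
  L = 280 − 3·126 + 286 = 188
Option 2 (N + 38, Z − 67):
  N = 71 + 38 = 109
  R = 34 + 2·109 = 252
  L = 280 − 3·109 + 252 = 205
Option 3 (N − 9):
  N = 71 − 9 = 62
  R = 34 + 2·62 = 158
  L = 280 − 3·62 + 158 = 252
Comparing — Option 1: L=188, Option 2: L=205, Option 3: L=252. Highest is 252 (Option 3).

252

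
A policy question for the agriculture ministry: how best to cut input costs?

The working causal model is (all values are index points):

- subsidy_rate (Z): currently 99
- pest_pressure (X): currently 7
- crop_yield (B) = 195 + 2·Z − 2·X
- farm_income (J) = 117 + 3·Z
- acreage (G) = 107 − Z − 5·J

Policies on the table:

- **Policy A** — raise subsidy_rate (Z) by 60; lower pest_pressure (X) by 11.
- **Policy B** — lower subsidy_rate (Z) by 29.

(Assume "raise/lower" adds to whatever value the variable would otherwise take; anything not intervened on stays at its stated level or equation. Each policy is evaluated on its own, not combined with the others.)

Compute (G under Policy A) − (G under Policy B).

-1424

Policy A (Z + 60, X − 11):
  Z = 99 + 60 = 159
  J = 117 + 3·159 = 594
  G = 107 − 159 − 5·594 = -3022
Policy B (Z − 29):
  Z = 99 − 29 = 70
  J = 117 + 3·70 = 327
  G = 107 − 70 − 5·327 = -1598
G: -3022 − (-1598) = -1424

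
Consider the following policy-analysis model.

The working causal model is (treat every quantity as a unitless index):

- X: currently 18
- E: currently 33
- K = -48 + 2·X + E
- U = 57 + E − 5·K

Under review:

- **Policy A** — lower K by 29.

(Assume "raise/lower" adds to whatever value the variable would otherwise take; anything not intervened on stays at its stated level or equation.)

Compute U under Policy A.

130

Policy A (K − 29):
  X = 18
  E = 33
  K = -48 + 2·18 + 33 (−29 from intervention) = -8
  U = 57 + 33 − 5·(-8) = 130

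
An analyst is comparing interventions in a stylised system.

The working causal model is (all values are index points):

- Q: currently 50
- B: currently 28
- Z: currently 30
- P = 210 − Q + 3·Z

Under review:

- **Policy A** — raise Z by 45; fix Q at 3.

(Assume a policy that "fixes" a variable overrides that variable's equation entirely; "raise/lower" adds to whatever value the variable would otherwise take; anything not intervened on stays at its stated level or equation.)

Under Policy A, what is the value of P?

Policy A (Z + 45, Q := 3):
  Q = 3
  Z = 30 + 45 = 75
  P = 210 − 3 + 3·75 = 432

432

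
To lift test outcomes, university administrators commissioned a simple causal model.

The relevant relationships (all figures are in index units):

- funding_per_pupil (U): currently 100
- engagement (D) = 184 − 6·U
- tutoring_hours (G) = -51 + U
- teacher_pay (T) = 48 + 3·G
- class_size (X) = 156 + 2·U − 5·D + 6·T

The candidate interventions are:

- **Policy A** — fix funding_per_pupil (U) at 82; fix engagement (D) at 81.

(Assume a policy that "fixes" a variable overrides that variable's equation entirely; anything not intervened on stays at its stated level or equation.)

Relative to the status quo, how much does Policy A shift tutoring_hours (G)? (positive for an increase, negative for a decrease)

-18

Baseline:
  U = 100
  G = -51 + 100 = 49
Policy A (U := 82, D := 81):
  U = 82
  G = -51 + 82 = 31
Change in G: 31 − 49 = -18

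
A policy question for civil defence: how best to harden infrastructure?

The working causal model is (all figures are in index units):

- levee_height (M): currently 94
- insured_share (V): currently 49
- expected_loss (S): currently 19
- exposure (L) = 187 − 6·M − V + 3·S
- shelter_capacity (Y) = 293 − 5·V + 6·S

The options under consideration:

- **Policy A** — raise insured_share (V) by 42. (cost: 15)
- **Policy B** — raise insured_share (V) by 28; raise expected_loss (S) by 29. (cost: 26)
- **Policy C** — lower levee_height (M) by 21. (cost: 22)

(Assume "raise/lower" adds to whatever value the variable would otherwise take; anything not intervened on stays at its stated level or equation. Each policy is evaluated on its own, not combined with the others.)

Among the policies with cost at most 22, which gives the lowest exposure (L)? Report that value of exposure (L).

-411

Policy A (V + 42):
  M = 94
  V = 49 + 42 = 91
  S = 19
  L = 187 − 6·94 − 91 + 3·19 = -411
Policy C (M − 21):
  M = 94 − 21 = 73
  V = 49
  S = 19
  L = 187 − 6·73 − 49 + 3·19 = -243
Comparing — Policy A: L=-411, Policy C: L=-243. Lowest is -411 (Policy A).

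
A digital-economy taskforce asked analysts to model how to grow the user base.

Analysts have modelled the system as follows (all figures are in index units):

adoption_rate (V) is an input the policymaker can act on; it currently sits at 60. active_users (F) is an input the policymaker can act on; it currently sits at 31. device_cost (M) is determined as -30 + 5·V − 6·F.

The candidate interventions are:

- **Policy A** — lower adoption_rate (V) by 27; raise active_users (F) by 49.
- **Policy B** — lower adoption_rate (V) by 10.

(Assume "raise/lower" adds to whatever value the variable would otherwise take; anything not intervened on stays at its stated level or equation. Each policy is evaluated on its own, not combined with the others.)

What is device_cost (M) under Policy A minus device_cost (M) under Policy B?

Policy A (V − 27, F + 49):
  V = 60 − 27 = 33
  F = 31 + 49 = 80
  M = -30 + 5·33 − 6·80 = -345
Policy B (V − 10):
  V = 60 − 10 = 50
  F = 31
  M = -30 + 5·50 − 6·31 = 34
M: -345 − 34 = -379

-379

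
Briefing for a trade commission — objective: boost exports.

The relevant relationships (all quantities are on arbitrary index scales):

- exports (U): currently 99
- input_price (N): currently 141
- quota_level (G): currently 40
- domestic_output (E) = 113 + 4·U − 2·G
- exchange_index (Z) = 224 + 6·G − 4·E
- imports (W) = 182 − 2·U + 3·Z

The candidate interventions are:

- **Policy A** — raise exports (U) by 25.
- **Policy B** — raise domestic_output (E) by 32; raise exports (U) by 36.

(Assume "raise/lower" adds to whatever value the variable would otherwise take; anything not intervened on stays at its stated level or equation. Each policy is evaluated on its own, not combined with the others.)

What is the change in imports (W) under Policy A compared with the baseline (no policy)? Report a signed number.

-1250

Baseline:
  U = 99
  G = 40
  E = 113 + 4·99 − 2·40 = 429
  Z = 224 + 6·40 − 4·429 = -1252
  W = 182 − 2·99 + 3·(-1252) = -3772
Policy A (U + 25):
  U = 99 + 25 = 124
  G = 40
  E = 113 + 4·124 − 2·40 = 529
  Z = 224 + 6·40 − 4·529 = -1652
  W = 182 − 2·124 + 3·(-1652) = -5022
Change in W: -5022 − (-3772) = -1250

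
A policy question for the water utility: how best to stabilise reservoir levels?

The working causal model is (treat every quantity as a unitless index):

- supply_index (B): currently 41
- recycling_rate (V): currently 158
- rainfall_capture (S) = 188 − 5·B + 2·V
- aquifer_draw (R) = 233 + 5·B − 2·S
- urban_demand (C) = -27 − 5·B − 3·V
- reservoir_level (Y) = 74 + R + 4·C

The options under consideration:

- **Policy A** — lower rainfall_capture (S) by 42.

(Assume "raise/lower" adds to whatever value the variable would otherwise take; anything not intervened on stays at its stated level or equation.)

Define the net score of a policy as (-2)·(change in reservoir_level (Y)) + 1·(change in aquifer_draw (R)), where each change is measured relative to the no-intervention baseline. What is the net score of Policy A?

-84

Baseline:
  B = 41
  V = 158
  S = 188 − 5·41 + 2·158 = 299
  R = 233 + 5·41 − 2·299 = -160
  C = -27 − 5·41 − 3·158 = -706
  Y = 74 + (-160) + 4·(-706) = -2910
Policy A (S − 42):
  B = 41
  V = 158
  S = 188 − 5·41 + 2·158 (−42 from intervention) = 257
  R = 233 + 5·41 − 2·257 = -76
  C = -27 − 5·41 − 3·158 = -706
  Y = 74 + (-76) + 4·(-706) = -2826
ΔY = -2826 − (-2910) = 84; ΔR = -76 − (-160) = 84
Score = (-2)·84 + 1·84 = -84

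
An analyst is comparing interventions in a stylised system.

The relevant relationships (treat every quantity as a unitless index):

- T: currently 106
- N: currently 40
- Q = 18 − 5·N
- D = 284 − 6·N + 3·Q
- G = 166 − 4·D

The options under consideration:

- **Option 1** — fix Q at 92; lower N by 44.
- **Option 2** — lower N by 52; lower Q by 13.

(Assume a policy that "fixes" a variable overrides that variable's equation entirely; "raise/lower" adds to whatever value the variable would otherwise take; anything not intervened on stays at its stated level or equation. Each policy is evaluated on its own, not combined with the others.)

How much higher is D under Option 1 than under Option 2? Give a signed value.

Option 1 (Q := 92, N − 44):
  N = 40 − 44 = -4
  Q = 92
  D = 284 − 6·(-4) + 3·92 = 584
Option 2 (N − 52, Q − 13):
  N = 40 − 52 = -12
  Q = 18 − 5·(-12) (−13 from intervention) = 65
  D = 284 − 6·(-12) + 3·65 = 551
D: 584 − 551 = 33

33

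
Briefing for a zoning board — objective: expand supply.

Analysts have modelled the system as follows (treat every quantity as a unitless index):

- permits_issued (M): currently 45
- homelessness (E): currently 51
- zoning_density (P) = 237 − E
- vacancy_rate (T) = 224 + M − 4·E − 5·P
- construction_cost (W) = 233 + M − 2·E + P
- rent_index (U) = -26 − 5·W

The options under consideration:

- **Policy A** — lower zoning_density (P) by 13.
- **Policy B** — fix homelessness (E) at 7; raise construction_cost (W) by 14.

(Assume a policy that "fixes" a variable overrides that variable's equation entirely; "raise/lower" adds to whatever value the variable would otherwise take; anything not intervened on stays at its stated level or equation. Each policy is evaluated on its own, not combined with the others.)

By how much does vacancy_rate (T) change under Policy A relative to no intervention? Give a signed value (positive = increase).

Baseline:
  M = 45
  E = 51
  P = 237 − 51 = 186
  T = 224 + 45 − 4·51 − 5·186 = -865
Policy A (P − 13):
  M = 45
  E = 51
  P = 237 − 51 (−13 from intervention) = 173
  T = 224 + 45 − 4·51 − 5·173 = -800
Change in T: -800 − (-865) = 65

65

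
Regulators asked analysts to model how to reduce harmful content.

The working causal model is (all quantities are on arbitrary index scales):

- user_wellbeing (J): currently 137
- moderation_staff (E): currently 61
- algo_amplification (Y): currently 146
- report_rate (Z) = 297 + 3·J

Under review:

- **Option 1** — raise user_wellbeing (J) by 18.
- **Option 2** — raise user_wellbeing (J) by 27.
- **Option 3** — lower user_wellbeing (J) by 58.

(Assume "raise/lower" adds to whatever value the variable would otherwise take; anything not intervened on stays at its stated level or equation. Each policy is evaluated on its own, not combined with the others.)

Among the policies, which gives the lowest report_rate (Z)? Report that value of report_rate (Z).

Option 1 (J + 18):
  J = 137 + 18 = 155
  Z = 297 + 3·155 = 762
Option 2 (J + 27):
  J = 137 + 27 = 164
  Z = 297 + 3·164 = 789
Option 3 (J − 58):
  J = 137 − 58 = 79
  Z = 297 + 3·79 = 534
Comparing — Option 1: Z=762, Option 2: Z=789, Option 3: Z=534. Lowest is 534 (Option 3).

534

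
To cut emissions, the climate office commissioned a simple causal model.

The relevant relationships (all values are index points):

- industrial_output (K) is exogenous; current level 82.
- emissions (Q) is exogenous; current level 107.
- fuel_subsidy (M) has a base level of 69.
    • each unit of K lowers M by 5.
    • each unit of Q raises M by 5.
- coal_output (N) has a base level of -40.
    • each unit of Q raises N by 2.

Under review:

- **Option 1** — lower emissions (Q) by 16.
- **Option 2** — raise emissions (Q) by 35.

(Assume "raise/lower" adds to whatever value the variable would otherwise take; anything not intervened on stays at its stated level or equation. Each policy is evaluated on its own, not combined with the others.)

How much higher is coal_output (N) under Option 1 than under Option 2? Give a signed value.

-102

Option 1 (Q − 16):
  Q = 107 − 16 = 91
  N = -40 + 2·91 = 142
Option 2 (Q + 35):
  Q = 107 + 35 = 142
  N = -40 + 2·142 = 244
N: 142 − 244 = -102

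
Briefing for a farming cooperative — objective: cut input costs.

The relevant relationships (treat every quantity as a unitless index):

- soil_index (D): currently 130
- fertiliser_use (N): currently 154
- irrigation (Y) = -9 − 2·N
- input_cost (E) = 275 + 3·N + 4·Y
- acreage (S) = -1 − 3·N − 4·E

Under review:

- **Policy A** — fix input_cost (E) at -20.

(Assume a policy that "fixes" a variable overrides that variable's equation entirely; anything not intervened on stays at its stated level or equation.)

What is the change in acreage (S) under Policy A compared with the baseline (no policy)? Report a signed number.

Baseline:
  N = 154
  Y = -9 − 2·154 = -317
  E = 275 + 3·154 + 4·(-317) = -531
  S = -1 − 3·154 − 4·(-531) = 1661
Policy A (E := -20):
  N = 154
  Y = -9 − 2·154 = -317
  E = -20
  S = -1 − 3·154 − 4·(-20) = -383
Change in S: -383 − 1661 = -2044

-2044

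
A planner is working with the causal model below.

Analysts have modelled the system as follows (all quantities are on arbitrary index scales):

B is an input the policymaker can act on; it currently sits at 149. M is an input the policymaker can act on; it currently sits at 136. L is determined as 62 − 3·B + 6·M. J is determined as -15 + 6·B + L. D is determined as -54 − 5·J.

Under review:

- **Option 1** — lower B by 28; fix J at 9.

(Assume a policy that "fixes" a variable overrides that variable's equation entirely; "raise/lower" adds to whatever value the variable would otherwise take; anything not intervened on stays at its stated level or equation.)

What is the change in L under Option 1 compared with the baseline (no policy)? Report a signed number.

84

Baseline:
  B = 149
  M = 136
  L = 62 − 3·149 + 6·136 = 431
Option 1 (B − 28, J := 9):
  B = 149 − 28 = 121
  M = 136
  L = 62 − 3·121 + 6·136 = 515
Change in L: 515 − 431 = 84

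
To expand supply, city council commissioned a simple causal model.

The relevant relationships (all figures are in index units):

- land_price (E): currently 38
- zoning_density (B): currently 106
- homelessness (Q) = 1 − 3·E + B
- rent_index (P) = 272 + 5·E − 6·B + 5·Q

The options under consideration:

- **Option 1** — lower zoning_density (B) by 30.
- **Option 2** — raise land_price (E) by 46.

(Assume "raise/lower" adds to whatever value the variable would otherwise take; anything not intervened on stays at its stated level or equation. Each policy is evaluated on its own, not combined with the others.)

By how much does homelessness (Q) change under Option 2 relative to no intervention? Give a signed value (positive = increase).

Baseline:
  E = 38
  B = 106
  Q = 1 − 3·38 + 106 = -7
Option 2 (E + 46):
  E = 38 + 46 = 84
  B = 106
  Q = 1 − 3·84 + 106 = -145
Change in Q: -145 − (-7) = -138

-138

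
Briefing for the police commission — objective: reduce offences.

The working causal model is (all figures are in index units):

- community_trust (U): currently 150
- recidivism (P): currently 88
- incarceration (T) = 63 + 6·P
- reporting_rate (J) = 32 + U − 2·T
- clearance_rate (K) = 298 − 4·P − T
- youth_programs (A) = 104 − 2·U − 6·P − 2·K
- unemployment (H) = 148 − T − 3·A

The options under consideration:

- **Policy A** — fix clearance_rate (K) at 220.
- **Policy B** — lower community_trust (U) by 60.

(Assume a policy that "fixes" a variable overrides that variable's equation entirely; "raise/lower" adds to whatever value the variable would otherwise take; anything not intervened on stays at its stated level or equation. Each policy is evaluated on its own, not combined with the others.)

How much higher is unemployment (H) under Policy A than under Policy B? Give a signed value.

Policy A (K := 220):
  U = 150
  P = 88
  T = 63 + 6·88 = 591
  K = 220
  A = 104 − 2·150 − 6·88 − 2·220 = -1164
  H = 148 − 591 − 3·(-1164) = 3049
Policy B (U − 60):
  U = 150 − 60 = 90
  P = 88
  T = 63 + 6·88 = 591
  K = 298 − 4·88 − 591 = -645
  A = 104 − 2·90 − 6·88 − 2·(-645) = 686
  H = 148 − 591 − 3·686 = -2501
H: 3049 − (-2501) = 5550

5550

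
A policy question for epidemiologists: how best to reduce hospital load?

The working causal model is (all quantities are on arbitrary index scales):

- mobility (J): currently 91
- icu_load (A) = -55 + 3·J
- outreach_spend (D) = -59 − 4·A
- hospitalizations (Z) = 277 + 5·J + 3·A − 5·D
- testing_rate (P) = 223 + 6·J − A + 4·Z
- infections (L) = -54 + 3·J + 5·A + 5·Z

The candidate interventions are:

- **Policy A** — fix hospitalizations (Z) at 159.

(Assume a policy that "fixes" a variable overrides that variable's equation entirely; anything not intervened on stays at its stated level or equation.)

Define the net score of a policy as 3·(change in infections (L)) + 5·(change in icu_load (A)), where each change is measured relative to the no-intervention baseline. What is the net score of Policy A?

Baseline:
  J = 91
  A = -55 + 3·91 = 218
  D = -59 − 4·218 = -931
  Z = 277 + 5·91 + 3·218 − 5·(-931) = 6041
  L = -54 + 3·91 + 5·218 + 5·6041 = 31514
Policy A (Z := 159):
  J = 91
  A = -55 + 3·91 = 218
  D = -59 − 4·218 = -931
  Z = 159
  L = -54 + 3·91 + 5·218 + 5·159 = 2104
ΔL = 2104 − 31514 = -29410; ΔA = 218 − 218 = 0
Score = 3·(-29410) + 5·0 = -88230

-88230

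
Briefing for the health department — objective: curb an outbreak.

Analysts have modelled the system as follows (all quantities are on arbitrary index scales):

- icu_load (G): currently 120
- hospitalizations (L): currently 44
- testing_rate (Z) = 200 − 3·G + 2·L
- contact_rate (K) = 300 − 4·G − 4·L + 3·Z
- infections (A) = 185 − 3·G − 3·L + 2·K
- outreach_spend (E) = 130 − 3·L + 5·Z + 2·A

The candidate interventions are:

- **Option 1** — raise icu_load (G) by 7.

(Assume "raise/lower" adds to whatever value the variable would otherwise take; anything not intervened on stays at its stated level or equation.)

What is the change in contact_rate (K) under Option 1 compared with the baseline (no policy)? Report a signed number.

-91

Baseline:
  G = 120
  L = 44
  Z = 200 − 3·120 + 2·44 = -72
  K = 300 − 4·120 − 4·44 + 3·(-72) = -572
Option 1 (G + 7):
  G = 120 + 7 = 127
  L = 44
  Z = 200 − 3·127 + 2·44 = -93
  K = 300 − 4·127 − 4·44 + 3·(-93) = -663
Change in K: -663 − (-572) = -91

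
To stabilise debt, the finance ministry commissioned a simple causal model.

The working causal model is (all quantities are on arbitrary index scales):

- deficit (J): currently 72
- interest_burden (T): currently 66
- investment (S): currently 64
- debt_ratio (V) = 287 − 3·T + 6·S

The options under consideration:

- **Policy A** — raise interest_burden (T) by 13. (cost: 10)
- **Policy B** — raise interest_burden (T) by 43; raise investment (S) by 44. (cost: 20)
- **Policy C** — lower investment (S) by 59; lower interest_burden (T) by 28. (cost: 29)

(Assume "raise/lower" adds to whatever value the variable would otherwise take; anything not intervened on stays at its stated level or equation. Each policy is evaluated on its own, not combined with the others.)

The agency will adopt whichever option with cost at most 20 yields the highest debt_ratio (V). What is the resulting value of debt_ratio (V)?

608

Policy A (T + 13):
  T = 66 + 13 = 79
  S = 64
  V = 287 − 3·79 + 6·64 = 434
Policy B (T + 43, S + 44):
  T = 66 + 43 = 109
  S = 64 + 44 = 108
  V = 287 − 3·109 + 6·108 = 608
Comparing — Policy A: V=434, Policy B: V=608. Highest is 608 (Policy B).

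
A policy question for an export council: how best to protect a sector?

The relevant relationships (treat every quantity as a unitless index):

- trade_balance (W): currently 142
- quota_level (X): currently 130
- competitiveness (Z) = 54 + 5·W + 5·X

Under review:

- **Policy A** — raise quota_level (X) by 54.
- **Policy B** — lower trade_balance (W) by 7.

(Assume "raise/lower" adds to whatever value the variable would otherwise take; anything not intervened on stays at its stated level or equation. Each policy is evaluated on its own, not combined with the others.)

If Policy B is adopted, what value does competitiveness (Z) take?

1379

Policy B (W − 7):
  W = 142 − 7 = 135
  X = 130
  Z = 54 + 5·135 + 5·130 = 1379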